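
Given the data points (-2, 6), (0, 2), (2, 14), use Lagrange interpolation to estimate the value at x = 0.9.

Lagrange interpolation formula:
P(x) = Σ yᵢ × Lᵢ(x)
where Lᵢ(x) = Π_{j≠i} (x - xⱼ)/(xᵢ - xⱼ)

L_0(0.9) = (0.9 - 0)/(-2 - 0) × (0.9 - 2)/(-2 - 2) = -0.123750
L_1(0.9) = (0.9 - (-2))/(0 - (-2)) × (0.9 - 2)/(0 - 2) = 0.797500
L_2(0.9) = (0.9 - (-2))/(2 - (-2)) × (0.9 - 0)/(2 - 0) = 0.326250

P(0.9) = 6×L_0(0.9) + 2×L_1(0.9) + 14×L_2(0.9)
P(0.9) = 5.420000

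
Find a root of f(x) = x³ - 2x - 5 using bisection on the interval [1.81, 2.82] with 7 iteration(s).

f(x) = x³ - 2x - 5
Initial interval: [1.81, 2.82]

Iteration 1:
  c_1 = (1.810000 + 2.820000)/2 = 2.315000
  f(c_1) = f(2.315000) = 2.776606
  f(a) × f(c) < 0, new interval: [1.810000, 2.315000]
Iteration 2:
  c_2 = (1.810000 + 2.315000)/2 = 2.062500
  f(c_2) = f(2.062500) = -0.351318
  f(a) × f(c) ≥ 0, new interval: [2.062500, 2.315000]
Iteration 3:
  c_3 = (2.062500 + 2.315000)/2 = 2.188750
  f(c_3) = f(2.188750) = 1.107984
  f(a) × f(c) < 0, new interval: [2.062500, 2.188750]
Iteration 4:
  c_4 = (2.062500 + 2.188750)/2 = 2.125625
  f(c_4) = f(2.125625) = 0.352922
  f(a) × f(c) < 0, new interval: [2.062500, 2.125625]
Iteration 5:
  c_5 = (2.062500 + 2.125625)/2 = 2.094062
  f(c_5) = f(2.094062) = -0.005456
  f(a) × f(c) ≥ 0, new interval: [2.094062, 2.125625]
Iteration 6:
  c_6 = (2.094062 + 2.125625)/2 = 2.109844
  f(c_6) = f(2.109844) = 0.172157
  f(a) × f(c) < 0, new interval: [2.094062, 2.109844]
Iteration 7:
  c_7 = (2.094062 + 2.109844)/2 = 2.101953
  f(c_7) = f(2.101953) = 0.082958
  f(a) × f(c) < 0, new interval: [2.094062, 2.101953]

After 7 iteration(s), the approximation is c_7 = 2.101953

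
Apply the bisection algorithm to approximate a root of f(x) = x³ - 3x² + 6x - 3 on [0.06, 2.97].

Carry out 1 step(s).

f(x) = x³ - 3x² + 6x - 3
Initial interval: [0.06, 2.97]

Iteration 1:
  c_1 = (0.060000 + 2.970000)/2 = 1.515000
  f(c_1) = f(1.515000) = 2.681591
  f(a) × f(c) < 0, new interval: [0.060000, 1.515000]

After 1 iteration(s), the approximation is c_1 = 1.515000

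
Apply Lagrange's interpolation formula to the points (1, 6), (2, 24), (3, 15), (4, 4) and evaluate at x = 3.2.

Lagrange interpolation formula:
P(x) = Σ yᵢ × Lᵢ(x)
where Lᵢ(x) = Π_{j≠i} (x - xⱼ)/(xᵢ - xⱼ)

L_0(3.2) = (3.2 - 2)/(1 - 2) × (3.2 - 3)/(1 - 3) × (3.2 - 4)/(1 - 4) = 0.032000
L_1(3.2) = (3.2 - 1)/(2 - 1) × (3.2 - 3)/(2 - 3) × (3.2 - 4)/(2 - 4) = -0.176000
L_2(3.2) = (3.2 - 1)/(3 - 1) × (3.2 - 2)/(3 - 2) × (3.2 - 4)/(3 - 4) = 1.056000
L_3(3.2) = (3.2 - 1)/(4 - 1) × (3.2 - 2)/(4 - 2) × (3.2 - 3)/(4 - 3) = 0.088000

P(3.2) = 6×L_0(3.2) + 24×L_1(3.2) + 15×L_2(3.2) + 4×L_3(3.2)
P(3.2) = 12.160000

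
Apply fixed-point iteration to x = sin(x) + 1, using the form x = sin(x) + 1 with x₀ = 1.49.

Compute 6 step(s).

Equation: x = sin(x) + 1
Fixed-point form: x = sin(x) + 1
x₀ = 1.49

x_1 = g(1.490000) = 1.996738
x_2 = g(1.996738) = 1.910650
x_3 = g(1.910650) = 1.942803
x_4 = g(1.942803) = 1.931600
x_5 = g(1.931600) = 1.935614
x_6 = g(1.935614) = 1.934189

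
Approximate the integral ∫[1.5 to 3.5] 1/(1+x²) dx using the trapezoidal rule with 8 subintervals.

f(x) = 1/(1+x²)
a = 1.5, b = 3.5, n = 8
h = (b - a)/n = 0.250000

Trapezoidal rule: (h/2)[f(x₀) + 2f(x₁) + 2f(x₂) + ... + f(xₙ)]

x_0 = 1.5000, f(x_0) = 0.307692, coefficient = 1
x_1 = 1.7500, f(x_1) = 0.246154, coefficient = 2
x_2 = 2.0000, f(x_2) = 0.200000, coefficient = 2
x_3 = 2.2500, f(x_3) = 0.164948, coefficient = 2
x_4 = 2.5000, f(x_4) = 0.137931, coefficient = 2
x_5 = 2.7500, f(x_5) = 0.116788, coefficient = 2
x_6 = 3.0000, f(x_6) = 0.100000, coefficient = 2
x_7 = 3.2500, f(x_7) = 0.086486, coefficient = 2
x_8 = 3.5000, f(x_8) = 0.075472, coefficient = 1

I ≈ (0.250000/2) × 2.487780 = 0.310973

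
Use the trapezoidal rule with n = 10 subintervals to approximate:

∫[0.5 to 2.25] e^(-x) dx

f(x) = e^(-x)
a = 0.5, b = 2.25, n = 10
h = (b - a)/n = 0.175000

Trapezoidal rule: (h/2)[f(x₀) + 2f(x₁) + 2f(x₂) + ... + f(xₙ)]

x_0 = 0.5000, f(x_0) = 0.606531, coefficient = 1
x_1 = 0.6750, f(x_1) = 0.509156, coefficient = 2
x_2 = 0.8500, f(x_2) = 0.427415, coefficient = 2
x_3 = 1.0250, f(x_3) = 0.358796, coefficient = 2
x_4 = 1.2000, f(x_4) = 0.301194, coefficient = 2
x_5 = 1.3750, f(x_5) = 0.252840, coefficient = 2
x_6 = 1.5500, f(x_6) = 0.212248, coefficient = 2
x_7 = 1.7250, f(x_7) = 0.178173, coefficient = 2
x_8 = 1.9000, f(x_8) = 0.149569, coefficient = 2
x_9 = 2.0750, f(x_9) = 0.125556, coefficient = 2
x_10 = 2.2500, f(x_10) = 0.105399, coefficient = 1

I ≈ (0.175000/2) × 5.741825 = 0.502410
Exact value: 0.501131
Error: 0.001278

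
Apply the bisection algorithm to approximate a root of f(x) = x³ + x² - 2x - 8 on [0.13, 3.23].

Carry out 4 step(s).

f(x) = x³ + x² - 2x - 8
Initial interval: [0.13, 3.23]

Iteration 1:
  c_1 = (0.130000 + 3.230000)/2 = 1.680000
  f(c_1) = f(1.680000) = -3.795968
  f(a) × f(c) ≥ 0, new interval: [1.680000, 3.230000]
Iteration 2:
  c_2 = (1.680000 + 3.230000)/2 = 2.455000
  f(c_2) = f(2.455000) = 7.913371
  f(a) × f(c) < 0, new interval: [1.680000, 2.455000]
Iteration 3:
  c_3 = (1.680000 + 2.455000)/2 = 2.067500
  f(c_3) = f(2.067500) = 0.977201
  f(a) × f(c) < 0, new interval: [1.680000, 2.067500]
Iteration 4:
  c_4 = (1.680000 + 2.067500)/2 = 1.873750
  f(c_4) = f(1.873750) = -1.657939
  f(a) × f(c) ≥ 0, new interval: [1.873750, 2.067500]

After 4 iteration(s), the approximation is c_4 = 1.873750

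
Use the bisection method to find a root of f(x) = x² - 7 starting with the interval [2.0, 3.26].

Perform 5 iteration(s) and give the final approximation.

f(x) = x² - 7
Initial interval: [2.0, 3.26]

Iteration 1:
  c_1 = (2.000000 + 3.260000)/2 = 2.630000
  f(c_1) = f(2.630000) = -0.083100
  f(a) × f(c) ≥ 0, new interval: [2.630000, 3.260000]
Iteration 2:
  c_2 = (2.630000 + 3.260000)/2 = 2.945000
  f(c_2) = f(2.945000) = 1.673025
  f(a) × f(c) < 0, new interval: [2.630000, 2.945000]
Iteration 3:
  c_3 = (2.630000 + 2.945000)/2 = 2.787500
  f(c_3) = f(2.787500) = 0.770156
  f(a) × f(c) < 0, new interval: [2.630000, 2.787500]
Iteration 4:
  c_4 = (2.630000 + 2.787500)/2 = 2.708750
  f(c_4) = f(2.708750) = 0.337327
  f(a) × f(c) < 0, new interval: [2.630000, 2.708750]
Iteration 5:
  c_5 = (2.630000 + 2.708750)/2 = 2.669375
  f(c_5) = f(2.669375) = 0.125563
  f(a) × f(c) < 0, new interval: [2.630000, 2.669375]

After 5 iteration(s), the approximation is c_5 = 2.669375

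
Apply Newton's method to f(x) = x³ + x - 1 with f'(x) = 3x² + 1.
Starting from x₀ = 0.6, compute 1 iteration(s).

f(x) = x³ + x - 1
f'(x) = 3x² + 1
x₀ = 0.6

Newton-Raphson formula: x_{n+1} = x_n - f(x_n)/f'(x_n)

Iteration 1:
  f(0.600000) = -0.184000
  f'(0.600000) = 2.080000
  x_1 = 0.600000 - (-0.184000)/2.080000 = 0.688462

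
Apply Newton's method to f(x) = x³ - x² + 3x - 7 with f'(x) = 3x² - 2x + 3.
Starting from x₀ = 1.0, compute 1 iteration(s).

f(x) = x³ - x² + 3x - 7
f'(x) = 3x² - 2x + 3
x₀ = 1.0

Newton-Raphson formula: x_{n+1} = x_n - f(x_n)/f'(x_n)

Iteration 1:
  f(1.000000) = -4.000000
  f'(1.000000) = 4.000000
  x_1 = 1.000000 - (-4.000000)/4.000000 = 2.000000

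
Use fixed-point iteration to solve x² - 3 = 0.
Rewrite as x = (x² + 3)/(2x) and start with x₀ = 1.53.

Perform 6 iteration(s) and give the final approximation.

Equation: x² - 3 = 0
Fixed-point form: x = (x² + 3)/(2x)
x₀ = 1.53

x_1 = g(1.530000) = 1.745392
x_2 = g(1.745392) = 1.732102
x_3 = g(1.732102) = 1.732051
x_4 = g(1.732051) = 1.732051
x_5 = g(1.732051) = 1.732051
x_6 = g(1.732051) = 1.732051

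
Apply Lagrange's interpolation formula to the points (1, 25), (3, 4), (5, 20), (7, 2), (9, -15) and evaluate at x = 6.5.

Lagrange interpolation formula:
P(x) = Σ yᵢ × Lᵢ(x)
where Lᵢ(x) = Π_{j≠i} (x - xⱼ)/(xᵢ - xⱼ)

L_0(6.5) = (6.5 - 3)/(1 - 3) × (6.5 - 5)/(1 - 5) × (6.5 - 7)/(1 - 7) × (6.5 - 9)/(1 - 9) = 0.017090
L_1(6.5) = (6.5 - 1)/(3 - 1) × (6.5 - 5)/(3 - 5) × (6.5 - 7)/(3 - 7) × (6.5 - 9)/(3 - 9) = -0.107422
L_2(6.5) = (6.5 - 1)/(5 - 1) × (6.5 - 3)/(5 - 3) × (6.5 - 7)/(5 - 7) × (6.5 - 9)/(5 - 9) = 0.375977
L_3(6.5) = (6.5 - 1)/(7 - 1) × (6.5 - 3)/(7 - 3) × (6.5 - 5)/(7 - 5) × (6.5 - 9)/(7 - 9) = 0.751953
L_4(6.5) = (6.5 - 1)/(9 - 1) × (6.5 - 3)/(9 - 3) × (6.5 - 5)/(9 - 5) × (6.5 - 7)/(9 - 7) = -0.037598

P(6.5) = 25×L_0(6.5) + 4×L_1(6.5) + 20×L_2(6.5) + 2×L_3(6.5) + (-15)×L_4(6.5)
P(6.5) = 9.584961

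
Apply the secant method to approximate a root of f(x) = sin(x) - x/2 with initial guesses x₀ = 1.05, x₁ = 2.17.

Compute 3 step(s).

f(x) = sin(x) - x/2
x₀ = 1.05, x₁ = 2.17

Secant formula: x_{n+1} = x_n - f(x_n)(x_n - x_{n-1})/(f(x_n) - f(x_{n-1}))

Iteration 1:
  f(1.050000) = 0.342423
  f(2.170000) = -0.259215
  x_2 = 2.170000 - (-0.259215)×(2.170000 - 1.050000)/(-0.259215 - 0.342423)
       = 1.687450
Iteration 2:
  f(2.170000) = -0.259215
  f(1.687450) = 0.149479
  x_3 = 1.687450 - 0.149479×(1.687450 - 2.170000)/(0.149479 - (-0.259215))
       = 1.863941
Iteration 3:
  f(1.687450) = 0.149479
  f(1.863941) = 0.025369
  x_4 = 1.863941 - 0.025369×(1.863941 - 1.687450)/(0.025369 - 0.149479)
       = 1.900018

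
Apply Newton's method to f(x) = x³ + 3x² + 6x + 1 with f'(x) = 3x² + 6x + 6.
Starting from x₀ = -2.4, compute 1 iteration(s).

f(x) = x³ + 3x² + 6x + 1
f'(x) = 3x² + 6x + 6
x₀ = -2.4

Newton-Raphson formula: x_{n+1} = x_n - f(x_n)/f'(x_n)

Iteration 1:
  f(-2.400000) = -9.944000
  f'(-2.400000) = 8.880000
  x_1 = -2.400000 - (-9.944000)/8.880000 = -1.280180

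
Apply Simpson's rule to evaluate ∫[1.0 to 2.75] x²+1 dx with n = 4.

f(x) = x²+1
a = 1.0, b = 2.75, n = 4
h = (b - a)/n = 0.437500

Simpson's rule: (h/3)[f(x₀) + 4f(x₁) + 2f(x₂) + ... + f(xₙ)]

x_0 = 1.0000, f(x_0) = 2.000000, coefficient = 1
x_1 = 1.4375, f(x_1) = 3.066406, coefficient = 4
x_2 = 1.8750, f(x_2) = 4.515625, coefficient = 2
x_3 = 2.3125, f(x_3) = 6.347656, coefficient = 4
x_4 = 2.7500, f(x_4) = 8.562500, coefficient = 1

I ≈ (0.437500/3) × 57.250000 = 8.348958
Exact value: 8.348958
Error: 0.000000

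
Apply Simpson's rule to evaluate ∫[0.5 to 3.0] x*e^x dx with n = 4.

f(x) = x*e^x
a = 0.5, b = 3.0, n = 4
h = (b - a)/n = 0.625000

Simpson's rule: (h/3)[f(x₀) + 4f(x₁) + 2f(x₂) + ... + f(xₙ)]

x_0 = 0.5000, f(x_0) = 0.824361, coefficient = 1
x_1 = 1.1250, f(x_1) = 3.465244, coefficient = 4
x_2 = 1.7500, f(x_2) = 10.070555, coefficient = 2
x_3 = 2.3750, f(x_3) = 25.533656, coefficient = 4
x_4 = 3.0000, f(x_4) = 60.256611, coefficient = 1

I ≈ (0.625000/3) × 197.217682 = 41.087017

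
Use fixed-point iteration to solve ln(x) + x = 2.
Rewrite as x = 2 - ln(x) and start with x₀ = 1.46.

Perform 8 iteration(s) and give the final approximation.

Equation: ln(x) + x = 2
Fixed-point form: x = 2 - ln(x)
x₀ = 1.46

x_1 = g(1.460000) = 1.621564
x_2 = g(1.621564) = 1.516609
x_3 = g(1.516609) = 1.583523
x_4 = g(1.583523) = 1.540348
x_5 = g(1.540348) = 1.567992
x_6 = g(1.567992) = 1.550204
x_7 = g(1.550204) = 1.561613
x_8 = g(1.561613) = 1.554281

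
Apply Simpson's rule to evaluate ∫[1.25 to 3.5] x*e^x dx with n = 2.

f(x) = x*e^x
a = 1.25, b = 3.5, n = 2
h = (b - a)/n = 1.125000

Simpson's rule: (h/3)[f(x₀) + 4f(x₁) + 2f(x₂) + ... + f(xₙ)]

x_0 = 1.2500, f(x_0) = 4.362929, coefficient = 1
x_1 = 2.3750, f(x_1) = 25.533656, coefficient = 4
x_2 = 3.5000, f(x_2) = 115.904082, coefficient = 1

I ≈ (1.125000/3) × 222.401636 = 83.400613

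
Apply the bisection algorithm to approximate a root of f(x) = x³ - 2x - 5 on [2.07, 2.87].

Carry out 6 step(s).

f(x) = x³ - 2x - 5
Initial interval: [2.07, 2.87]

Iteration 1:
  c_1 = (2.070000 + 2.870000)/2 = 2.470000
  f(c_1) = f(2.470000) = 5.129223
  f(a) × f(c) < 0, new interval: [2.070000, 2.470000]
Iteration 2:
  c_2 = (2.070000 + 2.470000)/2 = 2.270000
  f(c_2) = f(2.270000) = 2.157083
  f(a) × f(c) < 0, new interval: [2.070000, 2.270000]
Iteration 3:
  c_3 = (2.070000 + 2.270000)/2 = 2.170000
  f(c_3) = f(2.170000) = 0.878313
  f(a) × f(c) < 0, new interval: [2.070000, 2.170000]
Iteration 4:
  c_4 = (2.070000 + 2.170000)/2 = 2.120000
  f(c_4) = f(2.120000) = 0.288128
  f(a) × f(c) < 0, new interval: [2.070000, 2.120000]
Iteration 5:
  c_5 = (2.070000 + 2.120000)/2 = 2.095000
  f(c_5) = f(2.095000) = 0.005007
  f(a) × f(c) < 0, new interval: [2.070000, 2.095000]
Iteration 6:
  c_6 = (2.070000 + 2.095000)/2 = 2.082500
  f(c_6) = f(2.082500) = -0.133601
  f(a) × f(c) ≥ 0, new interval: [2.082500, 2.095000]

After 6 iteration(s), the approximation is c_6 = 2.082500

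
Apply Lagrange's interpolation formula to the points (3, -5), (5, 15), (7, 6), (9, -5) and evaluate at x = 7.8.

Lagrange interpolation formula:
P(x) = Σ yᵢ × Lᵢ(x)
where Lᵢ(x) = Π_{j≠i} (x - xⱼ)/(xᵢ - xⱼ)

L_0(7.8) = (7.8 - 5)/(3 - 5) × (7.8 - 7)/(3 - 7) × (7.8 - 9)/(3 - 9) = 0.056000
L_1(7.8) = (7.8 - 3)/(5 - 3) × (7.8 - 7)/(5 - 7) × (7.8 - 9)/(5 - 9) = -0.288000
L_2(7.8) = (7.8 - 3)/(7 - 3) × (7.8 - 5)/(7 - 5) × (7.8 - 9)/(7 - 9) = 1.008000
L_3(7.8) = (7.8 - 3)/(9 - 3) × (7.8 - 5)/(9 - 5) × (7.8 - 7)/(9 - 7) = 0.224000

P(7.8) = (-5)×L_0(7.8) + 15×L_1(7.8) + 6×L_2(7.8) + (-5)×L_3(7.8)
P(7.8) = 0.328000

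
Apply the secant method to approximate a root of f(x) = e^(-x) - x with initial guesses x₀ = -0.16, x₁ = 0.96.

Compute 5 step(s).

f(x) = e^(-x) - x
x₀ = -0.16, x₁ = 0.96

Secant formula: x_{n+1} = x_n - f(x_n)(x_n - x_{n-1})/(f(x_n) - f(x_{n-1}))

Iteration 1:
  f(-0.160000) = 1.333511
  f(0.960000) = -0.577107
  x_2 = 0.960000 - (-0.577107)×(0.960000 - (-0.160000))/(-0.577107 - 1.333511)
       = 0.621701
Iteration 2:
  f(0.960000) = -0.577107
  f(0.621701) = -0.084671
  x_3 = 0.621701 - (-0.084671)×(0.621701 - 0.960000)/(-0.084671 - (-0.577107))
       = 0.563533
Iteration 3:
  f(0.621701) = -0.084671
  f(0.563533) = 0.005662
  x_4 = 0.563533 - 0.005662×(0.563533 - 0.621701)/(0.005662 - (-0.084671))
       = 0.567179
Iteration 4:
  f(0.563533) = 0.005662
  f(0.567179) = -0.000055
  x_5 = 0.567179 - (-0.000055)×(0.567179 - 0.563533)/(-0.000055 - 0.005662)
       = 0.567143
Iteration 5:
  f(0.567179) = -0.000055
  f(0.567143) = 0.000000
  x_6 = 0.567143 - 0.000000×(0.567143 - 0.567179)/(0.000000 - (-0.000055))
       = 0.567143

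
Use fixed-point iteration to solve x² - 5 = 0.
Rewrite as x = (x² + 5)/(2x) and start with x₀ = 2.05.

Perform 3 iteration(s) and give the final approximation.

Equation: x² - 5 = 0
Fixed-point form: x = (x² + 5)/(2x)
x₀ = 2.05

x_1 = g(2.050000) = 2.244512
x_2 = g(2.244512) = 2.236084
x_3 = g(2.236084) = 2.236068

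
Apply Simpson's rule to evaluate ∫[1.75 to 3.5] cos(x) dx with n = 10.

f(x) = cos(x)
a = 1.75, b = 3.5, n = 10
h = (b - a)/n = 0.175000

Simpson's rule: (h/3)[f(x₀) + 4f(x₁) + 2f(x₂) + ... + f(xₙ)]

x_0 = 1.7500, f(x_0) = -0.178246, coefficient = 1
x_1 = 1.9250, f(x_1) = -0.346844, coefficient = 4
x_2 = 2.1000, f(x_2) = -0.504846, coefficient = 2
x_3 = 2.2750, f(x_3) = -0.647427, coefficient = 4
x_4 = 2.4500, f(x_4) = -0.770231, coefficient = 2
x_5 = 2.6250, f(x_5) = -0.869507, coefficient = 4
x_6 = 2.8000, f(x_6) = -0.942222, coefficient = 2
x_7 = 2.9750, f(x_7) = -0.986156, coefficient = 4
x_8 = 3.1500, f(x_8) = -0.999965, coefficient = 2
x_9 = 3.3250, f(x_9) = -0.983228, coefficient = 4
x_10 = 3.5000, f(x_10) = -0.936457, coefficient = 1

I ≈ (0.175000/3) × -22.881877 = -1.334776
Exact value: -1.334769
Error: 0.000007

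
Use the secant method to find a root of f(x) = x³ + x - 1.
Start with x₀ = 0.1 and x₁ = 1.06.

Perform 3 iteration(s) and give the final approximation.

f(x) = x³ + x - 1
x₀ = 0.1, x₁ = 1.06

Secant formula: x_{n+1} = x_n - f(x_n)(x_n - x_{n-1})/(f(x_n) - f(x_{n-1}))

Iteration 1:
  f(0.100000) = -0.899000
  f(1.060000) = 1.251016
  x_2 = 1.060000 - 1.251016×(1.060000 - 0.100000)/(1.251016 - (-0.899000))
       = 0.501411
Iteration 2:
  f(1.060000) = 1.251016
  f(0.501411) = -0.372528
  x_3 = 0.501411 - (-0.372528)×(0.501411 - 1.060000)/(-0.372528 - 1.251016)
       = 0.629581
Iteration 3:
  f(0.501411) = -0.372528
  f(0.629581) = -0.120870
  x_4 = 0.629581 - (-0.120870)×(0.629581 - 0.501411)/(-0.120870 - (-0.372528))
       = 0.691141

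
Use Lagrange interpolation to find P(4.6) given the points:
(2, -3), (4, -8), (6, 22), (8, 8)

Lagrange interpolation formula:
P(x) = Σ yᵢ × Lᵢ(x)
where Lᵢ(x) = Π_{j≠i} (x - xⱼ)/(xᵢ - xⱼ)

L_0(4.6) = (4.6 - 4)/(2 - 4) × (4.6 - 6)/(2 - 6) × (4.6 - 8)/(2 - 8) = -0.059500
L_1(4.6) = (4.6 - 2)/(4 - 2) × (4.6 - 6)/(4 - 6) × (4.6 - 8)/(4 - 8) = 0.773500
L_2(4.6) = (4.6 - 2)/(6 - 2) × (4.6 - 4)/(6 - 4) × (4.6 - 8)/(6 - 8) = 0.331500
L_3(4.6) = (4.6 - 2)/(8 - 2) × (4.6 - 4)/(8 - 4) × (4.6 - 6)/(8 - 6) = -0.045500

P(4.6) = (-3)×L_0(4.6) + (-8)×L_1(4.6) + 22×L_2(4.6) + 8×L_3(4.6)
P(4.6) = 0.919500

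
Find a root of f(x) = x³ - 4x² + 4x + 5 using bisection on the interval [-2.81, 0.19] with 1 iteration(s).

f(x) = x³ - 4x² + 4x + 5
Initial interval: [-2.81, 0.19]

Iteration 1:
  c_1 = (-2.810000 + 0.190000)/2 = -1.310000
  f(c_1) = f(-1.310000) = -9.352491
  f(a) × f(c) ≥ 0, new interval: [-1.310000, 0.190000]

After 1 iteration(s), the approximation is c_1 = -1.310000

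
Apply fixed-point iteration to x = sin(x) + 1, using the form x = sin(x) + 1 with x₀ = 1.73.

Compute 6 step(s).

Equation: x = sin(x) + 1
Fixed-point form: x = sin(x) + 1
x₀ = 1.73

x_1 = g(1.730000) = 1.987354
x_2 = g(1.987354) = 1.914487
x_3 = g(1.914487) = 1.941517
x_4 = g(1.941517) = 1.932066
x_5 = g(1.932066) = 1.935449
x_6 = g(1.935449) = 1.934248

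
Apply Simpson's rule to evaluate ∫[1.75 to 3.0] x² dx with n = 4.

f(x) = x²
a = 1.75, b = 3.0, n = 4
h = (b - a)/n = 0.312500

Simpson's rule: (h/3)[f(x₀) + 4f(x₁) + 2f(x₂) + ... + f(xₙ)]

x_0 = 1.7500, f(x_0) = 3.062500, coefficient = 1
x_1 = 2.0625, f(x_1) = 4.253906, coefficient = 4
x_2 = 2.3750, f(x_2) = 5.640625, coefficient = 2
x_3 = 2.6875, f(x_3) = 7.222656, coefficient = 4
x_4 = 3.0000, f(x_4) = 9.000000, coefficient = 1

I ≈ (0.312500/3) × 69.250000 = 7.213542
Exact value: 7.213542
Error: 0.000000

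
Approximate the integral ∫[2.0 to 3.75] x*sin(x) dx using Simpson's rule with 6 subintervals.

f(x) = x*sin(x)
a = 2.0, b = 3.75, n = 6
h = (b - a)/n = 0.291667

Simpson's rule: (h/3)[f(x₀) + 4f(x₁) + 2f(x₂) + ... + f(xₙ)]

x_0 = 2.0000, f(x_0) = 1.818595, coefficient = 1
x_1 = 2.2917, f(x_1) = 1.721572, coefficient = 4
x_2 = 2.5833, f(x_2) = 1.368419, coefficient = 2
x_3 = 2.8750, f(x_3) = 0.757407, coefficient = 4
x_4 = 3.1667, f(x_4) = -0.079393, coefficient = 2
x_5 = 3.4583, f(x_5) = -1.077171, coefficient = 4
x_6 = 3.7500, f(x_6) = -2.143355, coefficient = 1

I ≈ (0.291667/3) × 7.860528 = 0.764218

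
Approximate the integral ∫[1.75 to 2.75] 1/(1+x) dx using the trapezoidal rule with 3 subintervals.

f(x) = 1/(1+x)
a = 1.75, b = 2.75, n = 3
h = (b - a)/n = 0.333333

Trapezoidal rule: (h/2)[f(x₀) + 2f(x₁) + 2f(x₂) + ... + f(xₙ)]

x_0 = 1.7500, f(x_0) = 0.363636, coefficient = 1
x_1 = 2.0833, f(x_1) = 0.324324, coefficient = 2
x_2 = 2.4167, f(x_2) = 0.292683, coefficient = 2
x_3 = 2.7500, f(x_3) = 0.266667, coefficient = 1

I ≈ (0.333333/2) × 1.864318 = 0.310720
Exact value: 0.310155
Error: 0.000565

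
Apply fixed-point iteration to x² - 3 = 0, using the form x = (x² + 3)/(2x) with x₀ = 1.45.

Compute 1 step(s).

Equation: x² - 3 = 0
Fixed-point form: x = (x² + 3)/(2x)
x₀ = 1.45

x_1 = g(1.450000) = 1.759483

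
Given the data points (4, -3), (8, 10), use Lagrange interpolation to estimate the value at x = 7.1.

Lagrange interpolation formula:
P(x) = Σ yᵢ × Lᵢ(x)
where Lᵢ(x) = Π_{j≠i} (x - xⱼ)/(xᵢ - xⱼ)

L_0(7.1) = (7.1 - 8)/(4 - 8) = 0.225000
L_1(7.1) = (7.1 - 4)/(8 - 4) = 0.775000

P(7.1) = (-3)×L_0(7.1) + 10×L_1(7.1)
P(7.1) = 7.075000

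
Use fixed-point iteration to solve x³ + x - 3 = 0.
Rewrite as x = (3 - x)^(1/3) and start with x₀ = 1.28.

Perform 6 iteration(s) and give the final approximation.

Equation: x³ + x - 3 = 0
Fixed-point form: x = (3 - x)^(1/3)
x₀ = 1.28

x_1 = g(1.280000) = 1.198145
x_2 = g(1.198145) = 1.216858
x_3 = g(1.216858) = 1.212631
x_4 = g(1.212631) = 1.213588
x_5 = g(1.213588) = 1.213372
x_6 = g(1.213372) = 1.213421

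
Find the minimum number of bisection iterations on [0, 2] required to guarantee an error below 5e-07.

We need (b-a)/2^n ≤ 5e-07
(2 - 0)/2^n ≤ 5e-07
2/2^n ≤ 5e-07
2^n ≥ 4000000
n ≥ log₂(4000000) = 21.93
n ≥ 22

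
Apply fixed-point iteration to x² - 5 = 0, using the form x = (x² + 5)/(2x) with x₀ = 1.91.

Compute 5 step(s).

Equation: x² - 5 = 0
Fixed-point form: x = (x² + 5)/(2x)
x₀ = 1.91

x_1 = g(1.910000) = 2.263901
x_2 = g(2.263901) = 2.236239
x_3 = g(2.236239) = 2.236068
x_4 = g(2.236068) = 2.236068
x_5 = g(2.236068) = 2.236068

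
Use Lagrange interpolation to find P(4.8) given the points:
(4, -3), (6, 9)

Lagrange interpolation formula:
P(x) = Σ yᵢ × Lᵢ(x)
where Lᵢ(x) = Π_{j≠i} (x - xⱼ)/(xᵢ - xⱼ)

L_0(4.8) = (4.8 - 6)/(4 - 6) = 0.600000
L_1(4.8) = (4.8 - 4)/(6 - 4) = 0.400000

P(4.8) = (-3)×L_0(4.8) + 9×L_1(4.8)
P(4.8) = 1.800000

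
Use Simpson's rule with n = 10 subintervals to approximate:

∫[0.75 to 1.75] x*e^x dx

f(x) = x*e^x
a = 0.75, b = 1.75, n = 10
h = (b - a)/n = 0.100000

Simpson's rule: (h/3)[f(x₀) + 4f(x₁) + 2f(x₂) + ... + f(xₙ)]

x_0 = 0.7500, f(x_0) = 1.587750, coefficient = 1
x_1 = 0.8500, f(x_1) = 1.988700, coefficient = 4
x_2 = 0.9500, f(x_2) = 2.456424, coefficient = 2
x_3 = 1.0500, f(x_3) = 3.000534, coefficient = 4
x_4 = 1.1500, f(x_4) = 3.631922, coefficient = 2
x_5 = 1.2500, f(x_5) = 4.362929, coefficient = 4
x_6 = 1.3500, f(x_6) = 5.207524, coefficient = 2
x_7 = 1.4500, f(x_7) = 6.181516, coefficient = 4
x_8 = 1.5500, f(x_8) = 7.302779, coefficient = 2
x_9 = 1.6500, f(x_9) = 8.591517, coefficient = 4
x_10 = 1.7500, f(x_10) = 10.070555, coefficient = 1

I ≈ (0.100000/3) × 145.356383 = 4.845213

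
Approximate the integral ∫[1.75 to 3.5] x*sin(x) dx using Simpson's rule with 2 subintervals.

f(x) = x*sin(x)
a = 1.75, b = 3.5, n = 2
h = (b - a)/n = 0.875000

Simpson's rule: (h/3)[f(x₀) + 4f(x₁) + 2f(x₂) + ... + f(xₙ)]

x_0 = 1.7500, f(x_0) = 1.721975, coefficient = 1
x_1 = 2.6250, f(x_1) = 1.296541, coefficient = 4
x_2 = 3.5000, f(x_2) = -1.227741, coefficient = 1

I ≈ (0.875000/3) × 5.680397 = 1.656783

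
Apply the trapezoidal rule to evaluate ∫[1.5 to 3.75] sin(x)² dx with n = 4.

f(x) = sin(x)²
a = 1.5, b = 3.75, n = 4
h = (b - a)/n = 0.562500

Trapezoidal rule: (h/2)[f(x₀) + 2f(x₁) + 2f(x₂) + ... + f(xₙ)]

x_0 = 1.5000, f(x_0) = 0.994996, coefficient = 1
x_1 = 2.0625, f(x_1) = 0.777095, coefficient = 2
x_2 = 2.6250, f(x_2) = 0.243957, coefficient = 2
x_3 = 3.1875, f(x_3) = 0.002106, coefficient = 2
x_4 = 3.7500, f(x_4) = 0.326682, coefficient = 1

I ≈ (0.562500/2) × 3.367995 = 0.947248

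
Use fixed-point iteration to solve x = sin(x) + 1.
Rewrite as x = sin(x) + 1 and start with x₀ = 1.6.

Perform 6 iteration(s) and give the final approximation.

Equation: x = sin(x) + 1
Fixed-point form: x = sin(x) + 1
x₀ = 1.6

x_1 = g(1.600000) = 1.999574
x_2 = g(1.999574) = 1.909475
x_3 = g(1.909475) = 1.943195
x_4 = g(1.943195) = 1.931457
x_5 = g(1.931457) = 1.935664
x_6 = g(1.935664) = 1.934171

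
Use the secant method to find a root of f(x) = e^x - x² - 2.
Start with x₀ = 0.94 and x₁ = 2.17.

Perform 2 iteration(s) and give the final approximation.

f(x) = e^x - x² - 2
x₀ = 0.94, x₁ = 2.17

Secant formula: x_{n+1} = x_n - f(x_n)(x_n - x_{n-1})/(f(x_n) - f(x_{n-1}))

Iteration 1:
  f(0.940000) = -0.323619
  f(2.170000) = 2.049384
  x_2 = 2.170000 - 2.049384×(2.170000 - 0.940000)/(2.049384 - (-0.323619))
       = 1.107741
Iteration 2:
  f(2.170000) = 2.049384
  f(1.107741) = -0.199578
  x_3 = 1.107741 - (-0.199578)×(1.107741 - 2.170000)/(-0.199578 - 2.049384)
       = 1.202009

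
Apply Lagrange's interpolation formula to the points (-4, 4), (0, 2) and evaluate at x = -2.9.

Lagrange interpolation formula:
P(x) = Σ yᵢ × Lᵢ(x)
where Lᵢ(x) = Π_{j≠i} (x - xⱼ)/(xᵢ - xⱼ)

L_0(-2.9) = (-2.9 - 0)/(-4 - 0) = 0.725000
L_1(-2.9) = (-2.9 - (-4))/(0 - (-4)) = 0.275000

P(-2.9) = 4×L_0(-2.9) + 2×L_1(-2.9)
P(-2.9) = 3.450000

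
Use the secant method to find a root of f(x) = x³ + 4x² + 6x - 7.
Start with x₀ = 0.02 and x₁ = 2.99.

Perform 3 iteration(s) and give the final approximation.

f(x) = x³ + 4x² + 6x - 7
x₀ = 0.02, x₁ = 2.99

Secant formula: x_{n+1} = x_n - f(x_n)(x_n - x_{n-1})/(f(x_n) - f(x_{n-1}))

Iteration 1:
  f(0.020000) = -6.878392
  f(2.990000) = 73.431299
  x_2 = 2.990000 - 73.431299×(2.990000 - 0.020000)/(73.431299 - (-6.878392))
       = 0.274376
Iteration 2:
  f(2.990000) = 73.431299
  f(0.274376) = -5.031963
  x_3 = 0.274376 - (-5.031963)×(0.274376 - 2.990000)/(-5.031963 - 73.431299)
       = 0.448533
Iteration 3:
  f(0.274376) = -5.031963
  f(0.448533) = -3.413843
  x_4 = 0.448533 - (-3.413843)×(0.448533 - 0.274376)/(-3.413843 - (-5.031963))
       = 0.815962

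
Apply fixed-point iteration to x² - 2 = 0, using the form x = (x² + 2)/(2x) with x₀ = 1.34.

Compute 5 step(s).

Equation: x² - 2 = 0
Fixed-point form: x = (x² + 2)/(2x)
x₀ = 1.34

x_1 = g(1.340000) = 1.416269
x_2 = g(1.416269) = 1.414215
x_3 = g(1.414215) = 1.414214
x_4 = g(1.414214) = 1.414214
x_5 = g(1.414214) = 1.414214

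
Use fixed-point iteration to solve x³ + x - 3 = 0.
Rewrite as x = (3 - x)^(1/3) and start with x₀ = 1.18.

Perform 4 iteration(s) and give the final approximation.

Equation: x³ + x - 3 = 0
Fixed-point form: x = (3 - x)^(1/3)
x₀ = 1.18

x_1 = g(1.180000) = 1.220929
x_2 = g(1.220929) = 1.211707
x_3 = g(1.211707) = 1.213797
x_4 = g(1.213797) = 1.213324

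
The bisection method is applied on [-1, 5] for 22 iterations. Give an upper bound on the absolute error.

Bisection error bound: |error| ≤ (b-a)/2^n
|error| ≤ (5 - (-1))/2^22 = 6/2^22
|error| ≤ 0.0000014305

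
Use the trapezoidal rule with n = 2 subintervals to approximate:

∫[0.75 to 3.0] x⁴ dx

f(x) = x⁴
a = 0.75, b = 3.0, n = 2
h = (b - a)/n = 1.125000

Trapezoidal rule: (h/2)[f(x₀) + 2f(x₁) + 2f(x₂) + ... + f(xₙ)]

x_0 = 0.7500, f(x_0) = 0.316406, coefficient = 1
x_1 = 1.8750, f(x_1) = 12.359619, coefficient = 2
x_2 = 3.0000, f(x_2) = 81.000000, coefficient = 1

I ≈ (1.125000/2) × 106.035645 = 59.645050
Exact value: 48.552539
Error: 11.092511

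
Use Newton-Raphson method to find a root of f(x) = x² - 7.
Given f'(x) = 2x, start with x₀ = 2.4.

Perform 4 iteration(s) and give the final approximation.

f(x) = x² - 7
f'(x) = 2x
x₀ = 2.4

Newton-Raphson formula: x_{n+1} = x_n - f(x_n)/f'(x_n)

Iteration 1:
  f(2.400000) = -1.240000
  f'(2.400000) = 4.800000
  x_1 = 2.400000 - (-1.240000)/4.800000 = 2.658333
Iteration 2:
  f(2.658333) = 0.066736
  f'(2.658333) = 5.316667
  x_2 = 2.658333 - 0.066736/5.316667 = 2.645781
Iteration 3:
  f(2.645781) = 0.000158
  f'(2.645781) = 5.291562
  x_3 = 2.645781 - 0.000158/5.291562 = 2.645751
Iteration 4:
  f(2.645751) = 0.000000
  f'(2.645751) = 5.291503
  x_4 = 2.645751 - 0.000000/5.291503 = 2.645751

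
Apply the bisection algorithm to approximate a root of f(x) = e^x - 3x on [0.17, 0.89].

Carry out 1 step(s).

f(x) = e^x - 3x
Initial interval: [0.17, 0.89]

Iteration 1:
  c_1 = (0.170000 + 0.890000)/2 = 0.530000
  f(c_1) = f(0.530000) = 0.108932
  f(a) × f(c) ≥ 0, new interval: [0.530000, 0.890000]

After 1 iteration(s), the approximation is c_1 = 0.530000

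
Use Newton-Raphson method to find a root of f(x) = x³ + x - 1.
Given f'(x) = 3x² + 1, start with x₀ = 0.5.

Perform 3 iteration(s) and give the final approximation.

f(x) = x³ + x - 1
f'(x) = 3x² + 1
x₀ = 0.5

Newton-Raphson formula: x_{n+1} = x_n - f(x_n)/f'(x_n)

Iteration 1:
  f(0.500000) = -0.375000
  f'(0.500000) = 1.750000
  x_1 = 0.500000 - (-0.375000)/1.750000 = 0.714286
Iteration 2:
  f(0.714286) = 0.078717
  f'(0.714286) = 2.530612
  x_2 = 0.714286 - 0.078717/2.530612 = 0.683180
Iteration 3:
  f(0.683180) = 0.002043
  f'(0.683180) = 2.400204
  x_3 = 0.683180 - 0.002043/2.400204 = 0.682328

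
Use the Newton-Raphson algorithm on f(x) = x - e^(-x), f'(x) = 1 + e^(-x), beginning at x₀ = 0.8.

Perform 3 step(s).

f(x) = x - e^(-x)
f'(x) = 1 + e^(-x)
x₀ = 0.8

Newton-Raphson formula: x_{n+1} = x_n - f(x_n)/f'(x_n)

Iteration 1:
  f(0.800000) = 0.350671
  f'(0.800000) = 1.449329
  x_1 = 0.800000 - 0.350671/1.449329 = 0.558046
Iteration 2:
  f(0.558046) = -0.014280
  f'(0.558046) = 1.572326
  x_2 = 0.558046 - (-0.014280)/1.572326 = 0.567128
Iteration 3:
  f(0.567128) = -0.000024
  f'(0.567128) = 1.567152
  x_3 = 0.567128 - (-0.000024)/1.567152 = 0.567143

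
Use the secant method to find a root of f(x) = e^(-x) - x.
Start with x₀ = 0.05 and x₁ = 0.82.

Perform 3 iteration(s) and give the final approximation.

f(x) = e^(-x) - x
x₀ = 0.05, x₁ = 0.82

Secant formula: x_{n+1} = x_n - f(x_n)(x_n - x_{n-1})/(f(x_n) - f(x_{n-1}))

Iteration 1:
  f(0.050000) = 0.901229
  f(0.820000) = -0.379568
  x_2 = 0.820000 - (-0.379568)×(0.820000 - 0.050000)/(-0.379568 - 0.901229)
       = 0.591808
Iteration 2:
  f(0.820000) = -0.379568
  f(0.591808) = -0.038482
  x_3 = 0.591808 - (-0.038482)×(0.591808 - 0.820000)/(-0.038482 - (-0.379568))
       = 0.566063
Iteration 3:
  f(0.591808) = -0.038482
  f(0.566063) = 0.001693
  x_4 = 0.566063 - 0.001693×(0.566063 - 0.591808)/(0.001693 - (-0.038482))
       = 0.567148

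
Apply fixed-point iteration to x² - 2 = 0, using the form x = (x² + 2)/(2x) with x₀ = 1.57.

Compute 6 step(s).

Equation: x² - 2 = 0
Fixed-point form: x = (x² + 2)/(2x)
x₀ = 1.57

x_1 = g(1.570000) = 1.421943
x_2 = g(1.421943) = 1.414235
x_3 = g(1.414235) = 1.414214
x_4 = g(1.414214) = 1.414214
x_5 = g(1.414214) = 1.414214
x_6 = g(1.414214) = 1.414214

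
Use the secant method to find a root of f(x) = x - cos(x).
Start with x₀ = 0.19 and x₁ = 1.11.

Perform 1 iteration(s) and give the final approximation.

f(x) = x - cos(x)
x₀ = 0.19, x₁ = 1.11

Secant formula: x_{n+1} = x_n - f(x_n)(x_n - x_{n-1})/(f(x_n) - f(x_{n-1}))

Iteration 1:
  f(0.190000) = -0.792004
  f(1.110000) = 0.665338
  x_2 = 1.110000 - 0.665338×(1.110000 - 0.190000)/(0.665338 - (-0.792004))
       = 0.689981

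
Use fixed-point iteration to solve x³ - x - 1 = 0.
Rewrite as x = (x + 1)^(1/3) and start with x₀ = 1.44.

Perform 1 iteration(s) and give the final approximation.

Equation: x³ - x - 1 = 0
Fixed-point form: x = (x + 1)^(1/3)
x₀ = 1.44

x_1 = g(1.440000) = 1.346263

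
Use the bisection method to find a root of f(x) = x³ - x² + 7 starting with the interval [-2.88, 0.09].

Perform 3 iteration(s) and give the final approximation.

f(x) = x³ - x² + 7
Initial interval: [-2.88, 0.09]

Iteration 1:
  c_1 = (-2.880000 + 0.090000)/2 = -1.395000
  f(c_1) = f(-1.395000) = 2.339270
  f(a) × f(c) < 0, new interval: [-2.880000, -1.395000]
Iteration 2:
  c_2 = (-2.880000 + (-1.395000))/2 = -2.137500
  f(c_2) = f(-2.137500) = -7.334943
  f(a) × f(c) ≥ 0, new interval: [-2.137500, -1.395000]
Iteration 3:
  c_3 = (-2.137500 + (-1.395000))/2 = -1.766250
  f(c_3) = f(-1.766250) = -1.629702
  f(a) × f(c) ≥ 0, new interval: [-1.766250, -1.395000]

After 3 iteration(s), the approximation is c_3 = -1.766250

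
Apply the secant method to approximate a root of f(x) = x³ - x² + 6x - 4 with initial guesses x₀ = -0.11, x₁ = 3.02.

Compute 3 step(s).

f(x) = x³ - x² + 6x - 4
x₀ = -0.11, x₁ = 3.02

Secant formula: x_{n+1} = x_n - f(x_n)(x_n - x_{n-1})/(f(x_n) - f(x_{n-1}))

Iteration 1:
  f(-0.110000) = -4.673431
  f(3.020000) = 32.543208
  x_2 = 3.020000 - 32.543208×(3.020000 - (-0.110000))/(32.543208 - (-4.673431))
       = 0.283046
Iteration 2:
  f(3.020000) = 32.543208
  f(0.283046) = -2.359165
  x_3 = 0.283046 - (-2.359165)×(0.283046 - 3.020000)/(-2.359165 - 32.543208)
       = 0.468045
Iteration 3:
  f(0.283046) = -2.359165
  f(0.468045) = -1.308262
  x_4 = 0.468045 - (-1.308262)×(0.468045 - 0.283046)/(-1.308262 - (-2.359165))
       = 0.698350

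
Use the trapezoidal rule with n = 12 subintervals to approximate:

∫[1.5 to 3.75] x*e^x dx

f(x) = x*e^x
a = 1.5, b = 3.75, n = 12
h = (b - a)/n = 0.187500

Trapezoidal rule: (h/2)[f(x₀) + 2f(x₁) + 2f(x₂) + ... + f(xₙ)]

x_0 = 1.5000, f(x_0) = 6.722534, coefficient = 1
x_1 = 1.6875, f(x_1) = 9.122539, coefficient = 2
x_2 = 1.8750, f(x_2) = 12.226536, coefficient = 2
x_3 = 2.0625, f(x_3) = 16.222819, coefficient = 2
x_4 = 2.2500, f(x_4) = 21.347406, coefficient = 2
x_5 = 2.4375, f(x_5) = 27.895710, coefficient = 2
x_6 = 2.6250, f(x_6) = 36.237007, coefficient = 2
x_7 = 2.8125, f(x_7) = 46.832330, coefficient = 2
x_8 = 3.0000, f(x_8) = 60.256611, coefficient = 2
x_9 = 3.1875, f(x_9) = 77.226056, coefficient = 2
x_10 = 3.3750, f(x_10) = 98.631958, coefficient = 2
x_11 = 3.5625, f(x_11) = 125.582454, coefficient = 2
x_12 = 3.7500, f(x_12) = 159.454058, coefficient = 1

I ≈ (0.187500/2) × 1229.339441 = 115.250573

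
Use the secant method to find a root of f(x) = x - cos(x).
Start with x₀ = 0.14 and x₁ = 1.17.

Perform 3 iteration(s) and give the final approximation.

f(x) = x - cos(x)
x₀ = 0.14, x₁ = 1.17

Secant formula: x_{n+1} = x_n - f(x_n)(x_n - x_{n-1})/(f(x_n) - f(x_{n-1}))

Iteration 1:
  f(0.140000) = -0.850216
  f(1.170000) = 0.779848
  x_2 = 1.170000 - 0.779848×(1.170000 - 0.140000)/(0.779848 - (-0.850216))
       = 0.677232
Iteration 2:
  f(1.170000) = 0.779848
  f(0.677232) = -0.102078
  x_3 = 0.677232 - (-0.102078)×(0.677232 - 1.170000)/(-0.102078 - 0.779848)
       = 0.734267
Iteration 3:
  f(0.677232) = -0.102078
  f(0.734267) = -0.008055
  x_4 = 0.734267 - (-0.008055)×(0.734267 - 0.677232)/(-0.008055 - (-0.102078))
       = 0.739153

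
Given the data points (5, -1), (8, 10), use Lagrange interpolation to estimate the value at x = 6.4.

Lagrange interpolation formula:
P(x) = Σ yᵢ × Lᵢ(x)
where Lᵢ(x) = Π_{j≠i} (x - xⱼ)/(xᵢ - xⱼ)

L_0(6.4) = (6.4 - 8)/(5 - 8) = 0.533333
L_1(6.4) = (6.4 - 5)/(8 - 5) = 0.466667

P(6.4) = (-1)×L_0(6.4) + 10×L_1(6.4)
P(6.4) = 4.133333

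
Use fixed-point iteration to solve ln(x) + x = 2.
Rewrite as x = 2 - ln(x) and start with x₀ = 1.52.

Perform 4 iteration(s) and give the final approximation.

Equation: ln(x) + x = 2
Fixed-point form: x = 2 - ln(x)
x₀ = 1.52

x_1 = g(1.520000) = 1.581290
x_2 = g(1.581290) = 1.541759
x_3 = g(1.541759) = 1.567076
x_4 = g(1.567076) = 1.550789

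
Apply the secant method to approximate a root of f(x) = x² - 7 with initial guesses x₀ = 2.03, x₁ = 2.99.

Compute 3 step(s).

f(x) = x² - 7
x₀ = 2.03, x₁ = 2.99

Secant formula: x_{n+1} = x_n - f(x_n)(x_n - x_{n-1})/(f(x_n) - f(x_{n-1}))

Iteration 1:
  f(2.030000) = -2.879100
  f(2.990000) = 1.940100
  x_2 = 2.990000 - 1.940100×(2.990000 - 2.030000)/(1.940100 - (-2.879100))
       = 2.603526
Iteration 2:
  f(2.990000) = 1.940100
  f(2.603526) = -0.221653
  x_3 = 2.603526 - (-0.221653)×(2.603526 - 2.990000)/(-0.221653 - 1.940100)
       = 2.643153
Iteration 3:
  f(2.603526) = -0.221653
  f(2.643153) = -0.013744
  x_4 = 2.643153 - (-0.013744)×(2.643153 - 2.603526)/(-0.013744 - (-0.221653))
       = 2.645772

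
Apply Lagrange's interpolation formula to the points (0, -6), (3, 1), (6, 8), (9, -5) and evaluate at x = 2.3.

Lagrange interpolation formula:
P(x) = Σ yᵢ × Lᵢ(x)
where Lᵢ(x) = Π_{j≠i} (x - xⱼ)/(xᵢ - xⱼ)

L_0(2.3) = (2.3 - 3)/(0 - 3) × (2.3 - 6)/(0 - 6) × (2.3 - 9)/(0 - 9) = 0.107117
L_1(2.3) = (2.3 - 0)/(3 - 0) × (2.3 - 6)/(3 - 6) × (2.3 - 9)/(3 - 9) = 1.055870
L_2(2.3) = (2.3 - 0)/(6 - 0) × (2.3 - 3)/(6 - 3) × (2.3 - 9)/(6 - 9) = -0.199759
L_3(2.3) = (2.3 - 0)/(9 - 0) × (2.3 - 3)/(9 - 3) × (2.3 - 6)/(9 - 6) = 0.036772

P(2.3) = (-6)×L_0(2.3) + 1×L_1(2.3) + 8×L_2(2.3) + (-5)×L_3(2.3)
P(2.3) = -1.368765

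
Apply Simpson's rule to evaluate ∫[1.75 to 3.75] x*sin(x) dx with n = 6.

f(x) = x*sin(x)
a = 1.75, b = 3.75, n = 6
h = (b - a)/n = 0.333333

Simpson's rule: (h/3)[f(x₀) + 4f(x₁) + 2f(x₂) + ... + f(xₙ)]

x_0 = 1.7500, f(x_0) = 1.721975, coefficient = 1
x_1 = 2.0833, f(x_1) = 1.815632, coefficient = 4
x_2 = 2.4167, f(x_2) = 1.602443, coefficient = 2
x_3 = 2.7500, f(x_3) = 1.049568, coefficient = 4
x_4 = 3.0833, f(x_4) = 0.179531, coefficient = 2
x_5 = 3.4167, f(x_5) = -0.928029, coefficient = 4
x_6 = 3.7500, f(x_6) = -2.143355, coefficient = 1

I ≈ (0.333333/3) × 10.891252 = 1.210139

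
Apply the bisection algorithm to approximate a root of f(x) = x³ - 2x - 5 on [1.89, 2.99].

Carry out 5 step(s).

f(x) = x³ - 2x - 5
Initial interval: [1.89, 2.99]

Iteration 1:
  c_1 = (1.890000 + 2.990000)/2 = 2.440000
  f(c_1) = f(2.440000) = 4.646784
  f(a) × f(c) < 0, new interval: [1.890000, 2.440000]
Iteration 2:
  c_2 = (1.890000 + 2.440000)/2 = 2.165000
  f(c_2) = f(2.165000) = 0.817842
  f(a) × f(c) < 0, new interval: [1.890000, 2.165000]
Iteration 3:
  c_3 = (1.890000 + 2.165000)/2 = 2.027500
  f(c_3) = f(2.027500) = -0.720442
  f(a) × f(c) ≥ 0, new interval: [2.027500, 2.165000]
Iteration 4:
  c_4 = (2.027500 + 2.165000)/2 = 2.096250
  f(c_4) = f(2.096250) = 0.018976
  f(a) × f(c) < 0, new interval: [2.027500, 2.096250]
Iteration 5:
  c_5 = (2.027500 + 2.096250)/2 = 2.061875
  f(c_5) = f(2.061875) = -0.358042
  f(a) × f(c) ≥ 0, new interval: [2.061875, 2.096250]

After 5 iteration(s), the approximation is c_5 = 2.061875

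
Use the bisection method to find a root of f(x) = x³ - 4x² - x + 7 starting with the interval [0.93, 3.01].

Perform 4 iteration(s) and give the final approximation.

f(x) = x³ - 4x² - x + 7
Initial interval: [0.93, 3.01]

Iteration 1:
  c_1 = (0.930000 + 3.010000)/2 = 1.970000
  f(c_1) = f(1.970000) = -2.848227
  f(a) × f(c) < 0, new interval: [0.930000, 1.970000]
Iteration 2:
  c_2 = (0.930000 + 1.970000)/2 = 1.450000
  f(c_2) = f(1.450000) = 0.188625
  f(a) × f(c) ≥ 0, new interval: [1.450000, 1.970000]
Iteration 3:
  c_3 = (1.450000 + 1.970000)/2 = 1.710000
  f(c_3) = f(1.710000) = -1.406189
  f(a) × f(c) < 0, new interval: [1.450000, 1.710000]
Iteration 4:
  c_4 = (1.450000 + 1.710000)/2 = 1.580000
  f(c_4) = f(1.580000) = -0.621288
  f(a) × f(c) < 0, new interval: [1.450000, 1.580000]

After 4 iteration(s), the approximation is c_4 = 1.580000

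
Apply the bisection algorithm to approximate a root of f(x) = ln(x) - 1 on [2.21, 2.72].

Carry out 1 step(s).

f(x) = ln(x) - 1
Initial interval: [2.21, 2.72]

Iteration 1:
  c_1 = (2.210000 + 2.720000)/2 = 2.465000
  f(c_1) = f(2.465000) = -0.097808
  f(a) × f(c) ≥ 0, new interval: [2.465000, 2.720000]

After 1 iteration(s), the approximation is c_1 = 2.465000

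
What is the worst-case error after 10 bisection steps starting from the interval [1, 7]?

Bisection error bound: |error| ≤ (b-a)/2^n
|error| ≤ (7 - 1)/2^10 = 6/2^10
|error| ≤ 0.0058593750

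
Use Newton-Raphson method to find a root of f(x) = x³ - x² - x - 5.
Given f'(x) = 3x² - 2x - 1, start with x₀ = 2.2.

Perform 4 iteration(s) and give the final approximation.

f(x) = x³ - x² - x - 5
f'(x) = 3x² - 2x - 1
x₀ = 2.2

Newton-Raphson formula: x_{n+1} = x_n - f(x_n)/f'(x_n)

Iteration 1:
  f(2.200000) = -1.392000
  f'(2.200000) = 9.120000
  x_1 = 2.200000 - (-1.392000)/9.120000 = 2.352632
Iteration 2:
  f(2.352632) = 0.134016
  f'(2.352632) = 10.899363
  x_2 = 2.352632 - 0.134016/10.899363 = 2.340336
Iteration 3:
  f(2.340336) = 0.000914
  f'(2.340336) = 10.750844
  x_3 = 2.340336 - 0.000914/10.750844 = 2.340251
Iteration 4:
  f(2.340251) = 0.000000
  f'(2.340251) = 10.749820
  x_4 = 2.340251 - 0.000000/10.749820 = 2.340251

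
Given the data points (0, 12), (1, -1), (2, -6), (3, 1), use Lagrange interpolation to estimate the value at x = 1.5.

Lagrange interpolation formula:
P(x) = Σ yᵢ × Lᵢ(x)
where Lᵢ(x) = Π_{j≠i} (x - xⱼ)/(xᵢ - xⱼ)

L_0(1.5) = (1.5 - 1)/(0 - 1) × (1.5 - 2)/(0 - 2) × (1.5 - 3)/(0 - 3) = -0.062500
L_1(1.5) = (1.5 - 0)/(1 - 0) × (1.5 - 2)/(1 - 2) × (1.5 - 3)/(1 - 3) = 0.562500
L_2(1.5) = (1.5 - 0)/(2 - 0) × (1.5 - 1)/(2 - 1) × (1.5 - 3)/(2 - 3) = 0.562500
L_3(1.5) = (1.5 - 0)/(3 - 0) × (1.5 - 1)/(3 - 1) × (1.5 - 2)/(3 - 2) = -0.062500

P(1.5) = 12×L_0(1.5) + (-1)×L_1(1.5) + (-6)×L_2(1.5) + 1×L_3(1.5)
P(1.5) = -4.750000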